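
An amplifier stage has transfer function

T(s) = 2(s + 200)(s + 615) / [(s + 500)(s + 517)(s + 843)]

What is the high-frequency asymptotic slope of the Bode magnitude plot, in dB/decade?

Each pole contributes −20 dB/decade at high frequency; each zero contributes +20 dB/decade.
Net: 2 zero(s) − 3 pole(s) → -20 dB/decade.

-20 dB/decade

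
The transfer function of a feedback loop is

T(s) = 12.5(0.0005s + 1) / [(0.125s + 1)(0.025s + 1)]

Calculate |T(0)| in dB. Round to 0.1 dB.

T(0) = 12.5 · 1 / 1 = 12.5
20 log₁₀(12.5) ≈ 21.94 dB

21.9 dB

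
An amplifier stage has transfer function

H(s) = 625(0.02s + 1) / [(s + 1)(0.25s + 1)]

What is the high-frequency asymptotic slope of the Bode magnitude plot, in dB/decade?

Each pole contributes −20 dB/decade at high frequency; each zero contributes +20 dB/decade.
Net: 1 zero(s) − 2 pole(s) → -20 dB/decade.

-20 dB/decade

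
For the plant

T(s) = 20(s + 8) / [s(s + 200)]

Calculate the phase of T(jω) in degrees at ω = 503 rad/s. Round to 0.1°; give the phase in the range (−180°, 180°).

-69.2°

At s = jω = j503:
zero (s+8): 8 + j503 → |·| = √(8²+503²) = √253073 ≈ 503.06, ∠ = arctan(503/8) ≈ 89.09°
pole (s+200): 200 + j503 → |·| = √(200²+503²) = √293009 ≈ 541.3, ∠ = arctan(503/200) ≈ 68.32°
pole at origin: |s| = 503, ∠ = 90.00° (in denominator)
∠T = 89.09° − 158.32° = -69.23°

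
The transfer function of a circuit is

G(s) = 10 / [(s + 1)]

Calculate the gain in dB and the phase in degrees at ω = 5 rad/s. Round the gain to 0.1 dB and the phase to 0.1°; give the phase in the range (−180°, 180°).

At ω = 5 rad/s:
pole (1 + j5·1) = 1 + j5 → |·| ≈ 5.099, ∠ ≈ 78.69°
|G| = 10 · 1 / (5.099) ≈ 1.9612
Gain = 20 log₁₀(1.9612) ≈ 5.85 dB
∠G = (0°) − (78.69°) = -78.69°

5.9 dB, -78.7°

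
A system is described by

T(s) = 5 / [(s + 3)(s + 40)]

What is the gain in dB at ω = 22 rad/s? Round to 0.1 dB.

At s = jω = j22:
pole (s+3): 3 + j22 → |·| = √(3²+22²) = √493 ≈ 22.204, ∠ = arctan(22/3) ≈ 82.23°
pole (s+40): 40 + j22 → |·| = √(40²+22²) = √2084 ≈ 45.651, ∠ = arctan(22/40) ≈ 28.81°
|T| = 5 / 1013.6 ≈ 0.0049329
Gain = 20 log₁₀(0.0049329) ≈ -46.14 dB

-46.1 dB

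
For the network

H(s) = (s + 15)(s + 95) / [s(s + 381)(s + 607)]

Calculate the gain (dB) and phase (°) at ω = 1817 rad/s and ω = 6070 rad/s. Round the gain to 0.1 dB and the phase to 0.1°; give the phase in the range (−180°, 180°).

At s = jω = j1817:
zero (s+15): 15 + j1817 → |·| = √(15²+1817²) = √3301714 ≈ 1817.1, ∠ = arctan(1817/15) ≈ 89.53°
zero (s+95): 95 + j1817 → |·| = √(95²+1817²) = √3310514 ≈ 1819.5, ∠ = arctan(1817/95) ≈ 87.01°
pole (s+381): 381 + j1817 → |·| = √(381²+1817²) = √3446650 ≈ 1856.5, ∠ = arctan(1817/381) ≈ 78.16°
pole (s+607): 607 + j1817 → |·| = √(607²+1817²) = √3669938 ≈ 1915.7, ∠ = arctan(1817/607) ≈ 71.53°
pole at origin: |s| = 1817, ∠ = 90.00° (in denominator)
|H| = 1 · 3.3062e+06 / 6.4622e+09 ≈ 0.00051162
Gain = 20 log₁₀(0.00051162) ≈ -65.82 dB
∠H = 176.54° − 239.69° = -63.15°

At s = jω = j6070:
zero (s+15): 15 + j6070 → |·| = √(15²+6070²) = √36845125 ≈ 6070, ∠ = arctan(6070/15) ≈ 89.86°
zero (s+95): 95 + j6070 → |·| = √(95²+6070²) = √36853925 ≈ 6070.7, ∠ = arctan(6070/95) ≈ 89.10°
pole (s+381): 381 + j6070 → |·| = √(381²+6070²) = √36990061 ≈ 6081.9, ∠ = arctan(6070/381) ≈ 86.41°
pole (s+607): 607 + j6070 → |·| = √(607²+6070²) = √37213349 ≈ 6100.3, ∠ = arctan(6070/607) ≈ 84.29°
pole at origin: |s| = 6070, ∠ = 90.00° (in denominator)
|H| = 1 · 3.6849e+07 / 2.2521e+11 ≈ 0.00016362
Gain = 20 log₁₀(0.00016362) ≈ -75.72 dB
∠H = 178.96° − 260.70° = -81.74°

ω = 1817: -65.8 dB, -63.2°; ω = 6070: -75.7 dB, -81.7°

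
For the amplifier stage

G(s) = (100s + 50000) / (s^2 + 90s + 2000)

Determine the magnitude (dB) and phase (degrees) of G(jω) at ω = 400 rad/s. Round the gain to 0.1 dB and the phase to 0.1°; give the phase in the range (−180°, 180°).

Substitute s = j400:
Numerator: 100(j400) + 50000 = 50000 + j40000
Denominator: (j400)^2 + 90(j400) + 2000 = -158000 + j36000
|N| = √(50000² + 40000²) ≈ 64031, ∠N ≈ 38.66°
|D| = √(158000² + 36000²) ≈ 1.6205e+05, ∠D ≈ 167.16°
|G| = 64031 / 1.6205e+05 ≈ 0.39513
Gain = 20 log₁₀(0.39513) ≈ -8.07 dB
∠G = 38.66° − 167.16° = -128.50°

-8.1 dB, -128.5°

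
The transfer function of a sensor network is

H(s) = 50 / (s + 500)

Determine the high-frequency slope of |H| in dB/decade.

Each pole contributes −20 dB/decade at high frequency; each zero contributes +20 dB/decade.
Net: 0 zero(s) − 1 pole(s) → -20 dB/decade.

-20 dB/decade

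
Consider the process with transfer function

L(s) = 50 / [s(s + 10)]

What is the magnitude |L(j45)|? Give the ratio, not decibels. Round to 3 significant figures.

At s = jω = j45:
pole (s+10): 10 + j45 → |·| = √(10²+45²) = √2125 ≈ 46.098, ∠ = arctan(45/10) ≈ 77.47°
pole at origin: |s| = 45, ∠ = 90.00° (in denominator)
|L| = 50 / 2074.4 ≈ 0.024103

0.0241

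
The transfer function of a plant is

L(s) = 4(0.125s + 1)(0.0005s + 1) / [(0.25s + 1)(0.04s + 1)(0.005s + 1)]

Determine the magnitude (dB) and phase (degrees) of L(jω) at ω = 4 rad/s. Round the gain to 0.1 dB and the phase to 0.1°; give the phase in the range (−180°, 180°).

9.9 dB, -28.6°

At ω = 4 rad/s:
zero (1 + j4·0.125) = 1 + j0.5 → |·| ≈ 1.118, ∠ ≈ 26.57°
zero (1 + j4·0.0005) = 1 + j0.002 → |·| ≈ 1, ∠ ≈ 0.11°
pole (1 + j4·0.25) = 1 + j1 → |·| ≈ 1.4142, ∠ ≈ 45.00°
pole (1 + j4·0.04) = 1 + j0.16 → |·| ≈ 1.0127, ∠ ≈ 9.09°
pole (1 + j4·0.005) = 1 + j0.02 → |·| ≈ 1.0002, ∠ ≈ 1.15°
|L| = 4 · 1.118 · 1 / (1.4142 · 1.0127 · 1.0002) ≈ 3.1219
Gain = 20 log₁₀(3.1219) ≈ 9.89 dB
∠L = (26.57° + 0.11°) − (45.00° + 9.09° + 1.15°) = -28.56°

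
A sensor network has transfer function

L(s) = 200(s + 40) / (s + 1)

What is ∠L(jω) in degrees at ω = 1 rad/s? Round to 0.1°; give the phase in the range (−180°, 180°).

At s = jω = j1:
zero (s+40): 40 + j1 → |·| = √(40²+1²) = √1601 ≈ 40.012, ∠ = arctan(1/40) ≈ 1.43°
pole (s+1): 1 + j1 → |·| = √(1²+1²) = √2 ≈ 1.4142, ∠ = arctan(1/1) ≈ 45.00°
∠L = 1.43° − 45.00° = -43.57°

-43.6°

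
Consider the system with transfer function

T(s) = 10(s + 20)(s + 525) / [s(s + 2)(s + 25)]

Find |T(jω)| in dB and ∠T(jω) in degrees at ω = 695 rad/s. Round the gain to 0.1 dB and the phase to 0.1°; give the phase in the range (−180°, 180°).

At s = jω = j695:
zero (s+20): 20 + j695 → |·| = √(20²+695²) = √483425 ≈ 695.29, ∠ = arctan(695/20) ≈ 88.35°
zero (s+525): 525 + j695 → |·| = √(525²+695²) = √758650 ≈ 871.01, ∠ = arctan(695/525) ≈ 52.93°
pole (s+2): 2 + j695 → |·| = √(2²+695²) = √483029 ≈ 695, ∠ = arctan(695/2) ≈ 89.84°
pole (s+25): 25 + j695 → |·| = √(25²+695²) = √483650 ≈ 695.45, ∠ = arctan(695/25) ≈ 87.94°
pole at origin: |s| = 695, ∠ = 90.00° (in denominator)
|T| = 10 · 6.056e+05 / 3.3592e+08 ≈ 0.018028
Gain = 20 log₁₀(0.018028) ≈ -34.88 dB
∠T = 141.28° − 267.78° = -126.50°

-34.9 dB, -126.5°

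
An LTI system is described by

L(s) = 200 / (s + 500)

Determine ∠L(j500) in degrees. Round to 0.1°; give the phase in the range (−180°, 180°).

Substitute s = j500:
Numerator: 200 = 200 + j0
Denominator: (j500) + 500 = 500 + j500
|N| = √(200² + 0²) ≈ 200, ∠N ≈ 0.00°
|D| = √(500² + 500²) ≈ 707.11, ∠D ≈ 45.00°
∠L = 0.00° − 45.00° = -45.00°

-45.0°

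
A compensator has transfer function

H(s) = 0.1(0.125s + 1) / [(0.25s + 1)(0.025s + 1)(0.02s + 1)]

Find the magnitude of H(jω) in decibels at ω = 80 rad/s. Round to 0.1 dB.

At ω = 80 rad/s:
zero (1 + j80·0.125) = 1 + j10 → |·| ≈ 10.05, ∠ ≈ 84.29°
pole (1 + j80·0.25) = 1 + j20 → |·| ≈ 20.025, ∠ ≈ 87.14°
pole (1 + j80·0.025) = 1 + j2 → |·| ≈ 2.2361, ∠ ≈ 63.43°
pole (1 + j80·0.02) = 1 + j1.6 → |·| ≈ 1.8868, ∠ ≈ 57.99°
|H| = 0.1 · 10.05 / (20.025 · 2.2361 · 1.8868) ≈ 0.011895
Gain = 20 log₁₀(0.011895) ≈ -38.49 dB

-38.5 dB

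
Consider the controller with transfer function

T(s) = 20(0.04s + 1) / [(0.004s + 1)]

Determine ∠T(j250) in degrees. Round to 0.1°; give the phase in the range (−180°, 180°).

At ω = 250 rad/s:
zero (1 + j250·0.04) = 1 + j10 → |·| ≈ 10.05, ∠ ≈ 84.29°
pole (1 + j250·0.004) = 1 + j1 → |·| ≈ 1.4142, ∠ ≈ 45.00°
∠T = (84.29°) − (45.00°) = 39.29°

39.3°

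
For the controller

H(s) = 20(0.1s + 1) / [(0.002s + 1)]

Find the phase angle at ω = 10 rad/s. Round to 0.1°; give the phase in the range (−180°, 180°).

43.9°

At ω = 10 rad/s:
zero (1 + j10·0.1) = 1 + j1 → |·| ≈ 1.4142, ∠ ≈ 45.00°
pole (1 + j10·0.002) = 1 + j0.02 → |·| ≈ 1.0002, ∠ ≈ 1.15°
∠H = (45.00°) − (1.15°) = 43.85°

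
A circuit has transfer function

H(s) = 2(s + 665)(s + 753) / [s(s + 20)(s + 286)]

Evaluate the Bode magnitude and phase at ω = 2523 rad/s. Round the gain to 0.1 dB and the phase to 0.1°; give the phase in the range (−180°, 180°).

-61.4 dB, -114.5°

At s = jω = j2523:
zero (s+665): 665 + j2523 → |·| = √(665²+2523²) = √6807754 ≈ 2609.2, ∠ = arctan(2523/665) ≈ 75.23°
zero (s+753): 753 + j2523 → |·| = √(753²+2523²) = √6932538 ≈ 2633, ∠ = arctan(2523/753) ≈ 73.38°
pole (s+20): 20 + j2523 → |·| = √(20²+2523²) = √6365929 ≈ 2523.1, ∠ = arctan(2523/20) ≈ 89.55°
pole (s+286): 286 + j2523 → |·| = √(286²+2523²) = √6447325 ≈ 2539.2, ∠ = arctan(2523/286) ≈ 83.53°
pole at origin: |s| = 2523, ∠ = 90.00° (in denominator)
|H| = 2 · 6.87e+06 / 1.6164e+10 ≈ 0.00085004
Gain = 20 log₁₀(0.00085004) ≈ -61.41 dB
∠H = 148.61° − 263.08° = -114.47°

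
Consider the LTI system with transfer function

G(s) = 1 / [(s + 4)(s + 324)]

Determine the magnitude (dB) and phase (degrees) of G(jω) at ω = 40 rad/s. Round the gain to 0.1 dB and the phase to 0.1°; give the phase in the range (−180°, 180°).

At s = jω = j40:
pole (s+4): 4 + j40 → |·| = √(4²+40²) = √1616 ≈ 40.2, ∠ = arctan(40/4) ≈ 84.29°
pole (s+324): 324 + j40 → |·| = √(324²+40²) = √106576 ≈ 326.46, ∠ = arctan(40/324) ≈ 7.04°
|G| = 1 / 13124 ≈ 7.6196e-05
Gain = 20 log₁₀(7.6196e-05) ≈ -82.36 dB
∠G = 0.00° − 91.33° = -91.33°

-82.4 dB, -91.3°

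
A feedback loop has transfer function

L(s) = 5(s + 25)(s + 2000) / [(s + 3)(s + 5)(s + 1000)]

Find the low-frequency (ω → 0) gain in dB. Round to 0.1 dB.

L(0) = 5·25·2000 / (3·5·1000) ≈ 16.667
20 log₁₀(16.667) ≈ 24.44 dB

24.4 dB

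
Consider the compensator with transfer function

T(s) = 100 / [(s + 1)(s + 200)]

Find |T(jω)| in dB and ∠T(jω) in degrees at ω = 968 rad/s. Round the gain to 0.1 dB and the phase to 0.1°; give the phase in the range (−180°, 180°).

-79.6 dB, -168.3°

At s = jω = j968:
pole (s+1): 1 + j968 → |·| = √(1²+968²) = √937025 ≈ 968, ∠ = arctan(968/1) ≈ 89.94°
pole (s+200): 200 + j968 → |·| = √(200²+968²) = √977024 ≈ 988.45, ∠ = arctan(968/200) ≈ 78.33°
|T| = 100 / 9.5682e+05 ≈ 0.00010451
Gain = 20 log₁₀(0.00010451) ≈ -79.62 dB
∠T = 0.00° − 168.27° = -168.27°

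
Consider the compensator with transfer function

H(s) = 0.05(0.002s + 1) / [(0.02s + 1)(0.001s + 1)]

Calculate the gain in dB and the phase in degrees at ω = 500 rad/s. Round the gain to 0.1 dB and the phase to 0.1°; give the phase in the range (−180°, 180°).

-44.0 dB, -65.9°

At ω = 500 rad/s:
zero (1 + j500·0.002) = 1 + j1 → |·| ≈ 1.4142, ∠ ≈ 45.00°
pole (1 + j500·0.02) = 1 + j10 → |·| ≈ 10.05, ∠ ≈ 84.29°
pole (1 + j500·0.001) = 1 + j0.5 → |·| ≈ 1.118, ∠ ≈ 26.57°
|H| = 0.05 · 1.4142 / (10.05 · 1.118) ≈ 0.0062932
Gain = 20 log₁₀(0.0062932) ≈ -44.02 dB
∠H = (45.00°) − (84.29° + 26.57°) = -65.86°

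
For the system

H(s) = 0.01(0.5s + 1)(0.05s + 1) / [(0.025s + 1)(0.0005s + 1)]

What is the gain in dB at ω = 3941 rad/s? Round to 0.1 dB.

25.0 dB

At ω = 3941 rad/s:
zero (1 + j3941·0.5) = 1 + j1970.5 → |·| ≈ 1970.5, ∠ ≈ 89.97°
zero (1 + j3941·0.05) = 1 + j197.05 → |·| ≈ 197.05, ∠ ≈ 89.71°
pole (1 + j3941·0.025) = 1 + j98.525 → |·| ≈ 98.53, ∠ ≈ 89.42°
pole (1 + j3941·0.0005) = 1 + j1.9705 → |·| ≈ 2.2097, ∠ ≈ 63.09°
|H| = 0.01 · 1970.5 · 197.05 / (98.53 · 2.2097) ≈ 17.834
Gain = 20 log₁₀(17.834) ≈ 25.02 dB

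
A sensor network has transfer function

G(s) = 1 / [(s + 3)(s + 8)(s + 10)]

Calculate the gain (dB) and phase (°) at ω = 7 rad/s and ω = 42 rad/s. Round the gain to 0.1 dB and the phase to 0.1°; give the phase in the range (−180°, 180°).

At s = jω = j7:
pole (s+3): 3 + j7 → |·| = √(3²+7²) = √58 ≈ 7.6158, ∠ = arctan(7/3) ≈ 66.80°
pole (s+8): 8 + j7 → |·| = √(8²+7²) = √113 ≈ 10.63, ∠ = arctan(7/8) ≈ 41.19°
pole (s+10): 10 + j7 → |·| = √(10²+7²) = √149 ≈ 12.207, ∠ = arctan(7/10) ≈ 34.99°
|G| = 1 / 988.23 ≈ 0.0010119
Gain = 20 log₁₀(0.0010119) ≈ -59.90 dB
∠G = 0.00° − 142.98° = -142.98°

At s = jω = j42:
pole (s+3): 3 + j42 → |·| = √(3²+42²) = √1773 ≈ 42.107, ∠ = arctan(42/3) ≈ 85.91°
pole (s+8): 8 + j42 → |·| = √(8²+42²) = √1828 ≈ 42.755, ∠ = arctan(42/8) ≈ 79.22°
pole (s+10): 10 + j42 → |·| = √(10²+42²) = √1864 ≈ 43.174, ∠ = arctan(42/10) ≈ 76.61°
|G| = 1 / 77725 ≈ 1.2866e-05
Gain = 20 log₁₀(1.2866e-05) ≈ -97.81 dB
∠G = 0.00° − 241.74° = -241.74° ≡ 118.26° (principal value)

ω = 7: -59.9 dB, -143.0°; ω = 42: -97.8 dB, 118.3°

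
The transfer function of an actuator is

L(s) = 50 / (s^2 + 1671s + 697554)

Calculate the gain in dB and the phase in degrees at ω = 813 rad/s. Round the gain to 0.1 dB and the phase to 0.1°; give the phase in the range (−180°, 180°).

-88.7 dB, -88.5°

Substitute s = j813:
Numerator: 50 = 50 + j0
Denominator: (j813)^2 + 1671(j813) + 697554 = 36585 + j1358523
|N| = √(50² + 0²) ≈ 50, ∠N ≈ 0.00°
|D| = √(36585² + 1358523²) ≈ 1.359e+06, ∠D ≈ 88.46°
|L| = 50 / 1.359e+06 ≈ 3.6792e-05
Gain = 20 log₁₀(3.6792e-05) ≈ -88.68 dB
∠L = 0.00° − 88.46° = -88.46°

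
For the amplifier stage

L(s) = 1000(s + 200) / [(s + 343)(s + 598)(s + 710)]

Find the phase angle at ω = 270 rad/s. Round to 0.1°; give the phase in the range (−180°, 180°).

-29.9°

At s = jω = j270:
zero (s+200): 200 + j270 → |·| = √(200²+270²) = √112900 ≈ 336.01, ∠ = arctan(270/200) ≈ 53.47°
pole (s+343): 343 + j270 → |·| = √(343²+270²) = √190549 ≈ 436.52, ∠ = arctan(270/343) ≈ 38.21°
pole (s+598): 598 + j270 → |·| = √(598²+270²) = √430504 ≈ 656.13, ∠ = arctan(270/598) ≈ 24.30°
pole (s+710): 710 + j270 → |·| = √(710²+270²) = √577000 ≈ 759.61, ∠ = arctan(270/710) ≈ 20.82°
∠L = 53.47° − 83.33° = -29.86°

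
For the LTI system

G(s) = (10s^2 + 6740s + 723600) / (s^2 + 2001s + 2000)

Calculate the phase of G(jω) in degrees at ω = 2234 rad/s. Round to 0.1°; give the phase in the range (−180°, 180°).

Substitute s = j2234:
Numerator: 10(j2234)^2 + 6740(j2234) + 723600 = -49183960 + j15057160
Denominator: (j2234)^2 + 2001(j2234) + 2000 = -4988756 + j4470234
|N| = √(49183960² + 15057160²) ≈ 5.1437e+07, ∠N ≈ 162.98°
|D| = √(4988756² + 4470234²) ≈ 6.6986e+06, ∠D ≈ 138.14°
∠G = 162.98° − 138.14° = 24.84°

24.8°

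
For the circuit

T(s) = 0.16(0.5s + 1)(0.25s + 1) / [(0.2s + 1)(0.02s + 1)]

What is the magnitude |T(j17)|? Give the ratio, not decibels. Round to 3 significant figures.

1.60

At ω = 17 rad/s:
zero (1 + j17·0.5) = 1 + j8.5 → |·| ≈ 8.5586, ∠ ≈ 83.29°
zero (1 + j17·0.25) = 1 + j4.25 → |·| ≈ 4.3661, ∠ ≈ 76.76°
pole (1 + j17·0.2) = 1 + j3.4 → |·| ≈ 3.544, ∠ ≈ 73.61°
pole (1 + j17·0.02) = 1 + j0.34 → |·| ≈ 1.0562, ∠ ≈ 18.78°
|T| = 0.16 · 8.5586 · 4.3661 / (3.544 · 1.0562) ≈ 1.5973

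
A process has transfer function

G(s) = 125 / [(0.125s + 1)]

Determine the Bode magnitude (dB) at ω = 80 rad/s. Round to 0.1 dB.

At ω = 80 rad/s:
pole (1 + j80·0.125) = 1 + j10 → |·| ≈ 10.05, ∠ ≈ 84.29°
|G| = 125 · 1 / (10.05) ≈ 12.438
Gain = 20 log₁₀(12.438) ≈ 21.90 dB

21.9 dB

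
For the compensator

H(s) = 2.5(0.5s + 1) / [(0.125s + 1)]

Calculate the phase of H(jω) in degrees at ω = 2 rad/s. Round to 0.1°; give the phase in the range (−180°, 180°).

At ω = 2 rad/s:
zero (1 + j2·0.5) = 1 + j1 → |·| ≈ 1.4142, ∠ ≈ 45.00°
pole (1 + j2·0.125) = 1 + j0.25 → |·| ≈ 1.0308, ∠ ≈ 14.04°
∠H = (45.00°) − (14.04°) = 30.96°

31.0°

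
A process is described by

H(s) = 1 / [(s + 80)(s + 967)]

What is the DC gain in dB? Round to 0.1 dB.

H(0) = 1 / (80·967) ≈ 1.2927e-05
20 log₁₀(1.2927e-05) ≈ -97.77 dB

-97.8 dB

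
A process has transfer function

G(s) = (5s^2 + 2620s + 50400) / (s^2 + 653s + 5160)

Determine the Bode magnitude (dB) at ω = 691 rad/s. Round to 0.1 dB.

13.1 dB

Substitute s = j691:
Numerator: 5(j691)^2 + 2620(j691) + 50400 = -2337005 + j1810420
Denominator: (j691)^2 + 653(j691) + 5160 = -472321 + j451223
|N| = √(2337005² + 1810420²) ≈ 2.9562e+06, ∠N ≈ 142.24°
|D| = √(472321² + 451223²) ≈ 6.5321e+05, ∠D ≈ 136.31°
|G| = 2.9562e+06 / 6.5321e+05 ≈ 4.5257
Gain = 20 log₁₀(4.5257) ≈ 13.11 dB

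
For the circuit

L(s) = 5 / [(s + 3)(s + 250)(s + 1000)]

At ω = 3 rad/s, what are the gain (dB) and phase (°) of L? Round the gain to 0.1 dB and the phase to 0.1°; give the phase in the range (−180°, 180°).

At s = jω = j3:
pole (s+3): 3 + j3 → |·| = √(3²+3²) = √18 ≈ 4.2426, ∠ = arctan(3/3) ≈ 45.00°
pole (s+250): 250 + j3 → |·| = √(250²+3²) = √62509 ≈ 250.02, ∠ = arctan(3/250) ≈ 0.69°
pole (s+1000): 1000 + j3 → |·| = √(1000²+3²) = √1000009 ≈ 1000, ∠ = arctan(3/1000) ≈ 0.17°
|L| = 5 / 1.0607e+06 ≈ 4.7139e-06
Gain = 20 log₁₀(4.7139e-06) ≈ -106.53 dB
∠L = 0.00° − 45.86° = -45.86°

-106.5 dB, -45.9°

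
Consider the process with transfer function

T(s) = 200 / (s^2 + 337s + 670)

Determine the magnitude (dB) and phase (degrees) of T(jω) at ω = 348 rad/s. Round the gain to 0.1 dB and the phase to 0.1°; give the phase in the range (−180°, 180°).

Substitute s = j348:
Numerator: 200 = 200 + j0
Denominator: (j348)^2 + 337(j348) + 670 = -120434 + j117276
|N| = √(200² + 0²) ≈ 200, ∠N ≈ 0.00°
|D| = √(120434² + 117276²) ≈ 1.681e+05, ∠D ≈ 135.76°
|T| = 200 / 1.681e+05 ≈ 0.0011898
Gain = 20 log₁₀(0.0011898) ≈ -58.49 dB
∠T = 0.00° − 135.76° = -135.76°

-58.5 dB, -135.8°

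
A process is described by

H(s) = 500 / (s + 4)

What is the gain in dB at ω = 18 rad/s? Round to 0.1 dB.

28.7 dB

Substitute s = j18:
Numerator: 500 = 500 + j0
Denominator: (j18) + 4 = 4 + j18
|N| = √(500² + 0²) ≈ 500, ∠N ≈ 0.00°
|D| = √(4² + 18²) ≈ 18.439, ∠D ≈ 77.47°
|H| = 500 / 18.439 ≈ 27.116
Gain = 20 log₁₀(27.116) ≈ 28.66 dB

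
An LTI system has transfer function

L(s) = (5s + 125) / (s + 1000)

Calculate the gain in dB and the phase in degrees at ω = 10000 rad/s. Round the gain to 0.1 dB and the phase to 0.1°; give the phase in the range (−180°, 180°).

13.9 dB, 5.6°

Substitute s = j10000:
Numerator: 5(j10000) + 125 = 125 + j50000
Denominator: (j10000) + 1000 = 1000 + j10000
|N| = √(125² + 50000²) ≈ 50000, ∠N ≈ 89.86°
|D| = √(1000² + 10000²) ≈ 10050, ∠D ≈ 84.29°
|L| = 50000 / 10050 ≈ 4.9751
Gain = 20 log₁₀(4.9751) ≈ 13.94 dB
∠L = 89.86° − 84.29° = 5.57°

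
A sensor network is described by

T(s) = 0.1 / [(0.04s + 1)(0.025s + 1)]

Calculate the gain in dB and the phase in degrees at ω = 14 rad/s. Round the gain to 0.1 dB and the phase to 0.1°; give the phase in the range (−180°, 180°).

At ω = 14 rad/s:
pole (1 + j14·0.04) = 1 + j0.56 → |·| ≈ 1.1461, ∠ ≈ 29.25°
pole (1 + j14·0.025) = 1 + j0.35 → |·| ≈ 1.0595, ∠ ≈ 19.29°
|T| = 0.1 · 1 / (1.1461 · 1.0595) ≈ 0.082352
Gain = 20 log₁₀(0.082352) ≈ -21.69 dB
∠T = (0°) − (29.25° + 19.29°) = -48.54°

-21.7 dB, -48.5°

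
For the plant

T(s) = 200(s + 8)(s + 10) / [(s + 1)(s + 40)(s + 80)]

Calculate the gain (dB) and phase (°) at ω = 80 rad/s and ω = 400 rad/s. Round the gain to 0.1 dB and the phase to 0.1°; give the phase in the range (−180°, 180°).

At s = jω = j80:
zero (s+8): 8 + j80 → |·| = √(8²+80²) = √6464 ≈ 80.399, ∠ = arctan(80/8) ≈ 84.29°
zero (s+10): 10 + j80 → |·| = √(10²+80²) = √6500 ≈ 80.623, ∠ = arctan(80/10) ≈ 82.87°
pole (s+1): 1 + j80 → |·| = √(1²+80²) = √6401 ≈ 80.006, ∠ = arctan(80/1) ≈ 89.28°
pole (s+40): 40 + j80 → |·| = √(40²+80²) = √8000 ≈ 89.443, ∠ = arctan(80/40) ≈ 63.43°
pole (s+80): 80 + j80 → |·| = √(80²+80²) = √12800 ≈ 113.14, ∠ = arctan(80/80) ≈ 45.00°
|T| = 200 · 6482 / 8.0963e+05 ≈ 1.6012
Gain = 20 log₁₀(1.6012) ≈ 4.09 dB
∠T = 167.16° − 197.71° = -30.55°

At s = jω = j400:
zero (s+8): 8 + j400 → |·| = √(8²+400²) = √160064 ≈ 400.08, ∠ = arctan(400/8) ≈ 88.85°
zero (s+10): 10 + j400 → |·| = √(10²+400²) = √160100 ≈ 400.12, ∠ = arctan(400/10) ≈ 88.57°
pole (s+1): 1 + j400 → |·| = √(1²+400²) = √160001 ≈ 400, ∠ = arctan(400/1) ≈ 89.86°
pole (s+40): 40 + j400 → |·| = √(40²+400²) = √161600 ≈ 402, ∠ = arctan(400/40) ≈ 84.29°
pole (s+80): 80 + j400 → |·| = √(80²+400²) = √166400 ≈ 407.92, ∠ = arctan(400/80) ≈ 78.69°
|T| = 200 · 1.6008e+05 / 6.5594e+07 ≈ 0.48809
Gain = 20 log₁₀(0.48809) ≈ -6.23 dB
∠T = 177.42° − 252.84° = -75.42°

ω = 80: 4.1 dB, -30.6°; ω = 400: -6.2 dB, -75.4°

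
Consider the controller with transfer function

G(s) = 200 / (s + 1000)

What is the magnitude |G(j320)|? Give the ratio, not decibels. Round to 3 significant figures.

0.190

Substitute s = j320:
Numerator: 200 = 200 + j0
Denominator: (j320) + 1000 = 1000 + j320
|N| = √(200² + 0²) ≈ 200, ∠N ≈ 0.00°
|D| = √(1000² + 320²) ≈ 1050, ∠D ≈ 17.74°
|G| = 200 / 1050 ≈ 0.19048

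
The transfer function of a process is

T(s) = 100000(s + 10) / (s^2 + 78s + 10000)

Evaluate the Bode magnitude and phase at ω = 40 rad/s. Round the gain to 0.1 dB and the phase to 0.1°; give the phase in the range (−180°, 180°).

At s = jω = j40:
zero (s+10): 10 + j40 → |·| = √(10²+40²) = √1700 ≈ 41.231, ∠ = arctan(40/10) ≈ 75.96°
quadratic: (j40)² + 78·j40 + 10000 = 8400 + j3120 → |·| ≈ 8960.7, ∠ ≈ 20.38°
|T| = 100000 · 41.231 / 8960.7 ≈ 460.13
Gain = 20 log₁₀(460.13) ≈ 53.26 dB
∠T = 75.96° − 20.38° = 55.58°

53.3 dB, 55.6°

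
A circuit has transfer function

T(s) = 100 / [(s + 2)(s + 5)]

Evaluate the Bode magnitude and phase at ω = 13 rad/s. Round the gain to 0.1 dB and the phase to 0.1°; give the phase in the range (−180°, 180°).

At s = jω = j13:
pole (s+2): 2 + j13 → |·| = √(2²+13²) = √173 ≈ 13.153, ∠ = arctan(13/2) ≈ 81.25°
pole (s+5): 5 + j13 → |·| = √(5²+13²) = √194 ≈ 13.928, ∠ = arctan(13/5) ≈ 68.96°
|T| = 100 / 183.19 ≈ 0.54588
Gain = 20 log₁₀(0.54588) ≈ -5.26 dB
∠T = 0.00° − 150.21° = -150.21°

-5.3 dB, -150.2°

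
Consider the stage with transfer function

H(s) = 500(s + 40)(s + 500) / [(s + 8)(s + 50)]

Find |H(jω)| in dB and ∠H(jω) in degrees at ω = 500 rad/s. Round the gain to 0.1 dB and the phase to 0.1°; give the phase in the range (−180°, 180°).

57.0 dB, -42.9°

At s = jω = j500:
zero (s+40): 40 + j500 → |·| = √(40²+500²) = √251600 ≈ 501.6, ∠ = arctan(500/40) ≈ 85.43°
zero (s+500): 500 + j500 → |·| = √(500²+500²) = √500000 ≈ 707.11, ∠ = arctan(500/500) ≈ 45.00°
pole (s+8): 8 + j500 → |·| = √(8²+500²) = √250064 ≈ 500.06, ∠ = arctan(500/8) ≈ 89.08°
pole (s+50): 50 + j500 → |·| = √(50²+500²) = √252500 ≈ 502.49, ∠ = arctan(500/50) ≈ 84.29°
|H| = 500 · 3.5469e+05 / 2.5128e+05 ≈ 705.77
Gain = 20 log₁₀(705.77) ≈ 56.97 dB
∠H = 130.43° − 173.37° = -42.94°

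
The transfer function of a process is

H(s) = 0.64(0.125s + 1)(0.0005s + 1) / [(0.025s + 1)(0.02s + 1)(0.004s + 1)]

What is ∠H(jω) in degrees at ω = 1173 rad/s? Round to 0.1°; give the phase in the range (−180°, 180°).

-133.6°

At ω = 1173 rad/s:
zero (1 + j1173·0.125) = 1 + j146.625 → |·| ≈ 146.63, ∠ ≈ 89.61°
zero (1 + j1173·0.0005) = 1 + j0.5865 → |·| ≈ 1.1593, ∠ ≈ 30.39°
pole (1 + j1173·0.025) = 1 + j29.325 → |·| ≈ 29.342, ∠ ≈ 88.05°
pole (1 + j1173·0.02) = 1 + j23.46 → |·| ≈ 23.481, ∠ ≈ 87.56°
pole (1 + j1173·0.004) = 1 + j4.692 → |·| ≈ 4.7974, ∠ ≈ 77.97°
∠H = (89.61° + 30.39°) − (88.05° + 87.56° + 77.97°) = -133.58°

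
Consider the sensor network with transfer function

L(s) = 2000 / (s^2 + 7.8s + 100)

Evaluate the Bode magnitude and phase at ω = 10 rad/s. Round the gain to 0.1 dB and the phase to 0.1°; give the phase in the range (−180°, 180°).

28.2 dB, -90.0°

At s = jω = j10:
quadratic: (j10)² + 7.8·j10 + 100 = 0 + j78 → |·| ≈ 78, ∠ ≈ 90.00°
|L| = 2000 / 78 ≈ 25.641
Gain = 20 log₁₀(25.641) ≈ 28.18 dB
∠L = 0.00° − 90.00° = -90.00°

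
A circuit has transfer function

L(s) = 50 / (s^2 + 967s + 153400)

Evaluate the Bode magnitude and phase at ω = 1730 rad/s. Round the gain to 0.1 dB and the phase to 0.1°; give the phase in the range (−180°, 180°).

-96.4 dB, -149.5°

Substitute s = j1730:
Numerator: 50 = 50 + j0
Denominator: (j1730)^2 + 967(j1730) + 153400 = -2839500 + j1672910
|N| = √(50² + 0²) ≈ 50, ∠N ≈ 0.00°
|D| = √(2839500² + 1672910²) ≈ 3.2957e+06, ∠D ≈ 149.50°
|L| = 50 / 3.2957e+06 ≈ 1.5171e-05
Gain = 20 log₁₀(1.5171e-05) ≈ -96.38 dB
∠L = 0.00° − 149.50° = -149.50°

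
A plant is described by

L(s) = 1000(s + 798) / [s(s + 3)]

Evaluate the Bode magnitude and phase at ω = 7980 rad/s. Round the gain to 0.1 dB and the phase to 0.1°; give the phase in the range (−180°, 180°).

At s = jω = j7980:
zero (s+798): 798 + j7980 → |·| = √(798²+7980²) = √64317204 ≈ 8019.8, ∠ = arctan(7980/798) ≈ 84.29°
pole (s+3): 3 + j7980 → |·| = √(3²+7980²) = √63680409 ≈ 7980, ∠ = arctan(7980/3) ≈ 89.98°
pole at origin: |s| = 7980, ∠ = 90.00° (in denominator)
|L| = 1000 · 8019.8 / 6.368e+07 ≈ 0.12594
Gain = 20 log₁₀(0.12594) ≈ -18.00 dB
∠L = 84.29° − 179.98° = -95.69°

-18.0 dB, -95.7°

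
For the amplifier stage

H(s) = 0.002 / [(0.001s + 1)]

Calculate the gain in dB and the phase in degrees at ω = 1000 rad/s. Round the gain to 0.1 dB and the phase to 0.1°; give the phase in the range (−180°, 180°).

-57.0 dB, -45.0°

At ω = 1000 rad/s:
pole (1 + j1000·0.001) = 1 + j1 → |·| ≈ 1.4142, ∠ ≈ 45.00°
|H| = 0.002 · 1 / (1.4142) ≈ 0.0014142
Gain = 20 log₁₀(0.0014142) ≈ -56.99 dB
∠H = (0°) − (45.00°) = -45.00°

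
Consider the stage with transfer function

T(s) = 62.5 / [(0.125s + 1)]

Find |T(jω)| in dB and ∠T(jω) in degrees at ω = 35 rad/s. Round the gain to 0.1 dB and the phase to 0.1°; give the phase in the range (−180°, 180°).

At ω = 35 rad/s:
pole (1 + j35·0.125) = 1 + j4.375 → |·| ≈ 4.4878, ∠ ≈ 77.12°
|T| = 62.5 · 1 / (4.4878) ≈ 13.927
Gain = 20 log₁₀(13.927) ≈ 22.88 dB
∠T = (0°) − (77.12°) = -77.12°

22.9 dB, -77.1°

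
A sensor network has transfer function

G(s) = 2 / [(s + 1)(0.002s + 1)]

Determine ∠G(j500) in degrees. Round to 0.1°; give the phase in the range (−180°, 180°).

-134.9°

At ω = 500 rad/s:
pole (1 + j500·1) = 1 + j500 → |·| ≈ 500, ∠ ≈ 89.89°
pole (1 + j500·0.002) = 1 + j1 → |·| ≈ 1.4142, ∠ ≈ 45.00°
∠G = (0°) − (89.89° + 45.00°) = -134.89°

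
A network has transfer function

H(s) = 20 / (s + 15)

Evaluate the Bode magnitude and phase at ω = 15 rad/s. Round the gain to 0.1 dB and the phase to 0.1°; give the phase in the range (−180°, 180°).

Substitute s = j15:
Numerator: 20 = 20 + j0
Denominator: (j15) + 15 = 15 + j15
|N| = √(20² + 0²) ≈ 20, ∠N ≈ 0.00°
|D| = √(15² + 15²) ≈ 21.213, ∠D ≈ 45.00°
|H| = 20 / 21.213 ≈ 0.94282
Gain = 20 log₁₀(0.94282) ≈ -0.51 dB
∠H = 0.00° − 45.00° = -45.00°

-0.5 dB, -45.0°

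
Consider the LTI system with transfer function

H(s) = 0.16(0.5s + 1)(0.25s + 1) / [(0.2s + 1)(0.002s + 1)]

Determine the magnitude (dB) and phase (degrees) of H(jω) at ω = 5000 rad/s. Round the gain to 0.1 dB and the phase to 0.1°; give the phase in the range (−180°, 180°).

33.9 dB, 5.7°

At ω = 5000 rad/s:
zero (1 + j5000·0.5) = 1 + j2500 → |·| ≈ 2500, ∠ ≈ 89.98°
zero (1 + j5000·0.25) = 1 + j1250 → |·| ≈ 1250, ∠ ≈ 89.95°
pole (1 + j5000·0.2) = 1 + j1000 → |·| ≈ 1000, ∠ ≈ 89.94°
pole (1 + j5000·0.002) = 1 + j10 → |·| ≈ 10.05, ∠ ≈ 84.29°
|H| = 0.16 · 2500 · 1250 / (1000 · 10.05) ≈ 49.751
Gain = 20 log₁₀(49.751) ≈ 33.94 dB
∠H = (89.98° + 89.95°) − (89.94° + 84.29°) = 5.70°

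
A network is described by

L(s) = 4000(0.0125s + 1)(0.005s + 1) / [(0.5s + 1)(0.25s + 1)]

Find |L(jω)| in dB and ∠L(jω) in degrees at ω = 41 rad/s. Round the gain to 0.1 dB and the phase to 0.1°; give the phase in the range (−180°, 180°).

26.7 dB, -132.9°

At ω = 41 rad/s:
zero (1 + j41·0.0125) = 1 + j0.5125 → |·| ≈ 1.1237, ∠ ≈ 27.14°
zero (1 + j41·0.005) = 1 + j0.205 → |·| ≈ 1.0208, ∠ ≈ 11.59°
pole (1 + j41·0.5) = 1 + j20.5 → |·| ≈ 20.524, ∠ ≈ 87.21°
pole (1 + j41·0.25) = 1 + j10.25 → |·| ≈ 10.299, ∠ ≈ 84.43°
|L| = 4000 · 1.1237 · 1.0208 / (20.524 · 10.299) ≈ 21.707
Gain = 20 log₁₀(21.707) ≈ 26.73 dB
∠L = (27.14° + 11.59°) − (87.21° + 84.43°) = -132.91°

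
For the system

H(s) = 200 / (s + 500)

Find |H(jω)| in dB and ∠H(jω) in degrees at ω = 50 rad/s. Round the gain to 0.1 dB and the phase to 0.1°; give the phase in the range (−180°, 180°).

Substitute s = j50:
Numerator: 200 = 200 + j0
Denominator: (j50) + 500 = 500 + j50
|N| = √(200² + 0²) ≈ 200, ∠N ≈ 0.00°
|D| = √(500² + 50²) ≈ 502.49, ∠D ≈ 5.71°
|H| = 200 / 502.49 ≈ 0.39802
Gain = 20 log₁₀(0.39802) ≈ -8.00 dB
∠H = 0.00° − 5.71° = -5.71°

-8.0 dB, -5.7°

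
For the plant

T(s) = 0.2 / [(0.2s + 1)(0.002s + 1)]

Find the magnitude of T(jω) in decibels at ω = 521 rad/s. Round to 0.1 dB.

At ω = 521 rad/s:
pole (1 + j521·0.2) = 1 + j104.2 → |·| ≈ 104.2, ∠ ≈ 89.45°
pole (1 + j521·0.002) = 1 + j1.042 → |·| ≈ 1.4442, ∠ ≈ 46.18°
|T| = 0.2 · 1 / (104.2 · 1.4442) ≈ 0.001329
Gain = 20 log₁₀(0.001329) ≈ -57.53 dB

-57.5 dB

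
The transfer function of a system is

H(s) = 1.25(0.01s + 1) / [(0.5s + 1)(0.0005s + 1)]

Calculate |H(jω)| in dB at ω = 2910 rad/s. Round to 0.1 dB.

-37.0 dB

At ω = 2910 rad/s:
zero (1 + j2910·0.01) = 1 + j29.1 → |·| ≈ 29.117, ∠ ≈ 88.03°
pole (1 + j2910·0.5) = 1 + j1455 → |·| ≈ 1455, ∠ ≈ 89.96°
pole (1 + j2910·0.0005) = 1 + j1.455 → |·| ≈ 1.7655, ∠ ≈ 55.50°
|H| = 1.25 · 29.117 / (1455 · 1.7655) ≈ 0.014169
Gain = 20 log₁₀(0.014169) ≈ -36.97 dB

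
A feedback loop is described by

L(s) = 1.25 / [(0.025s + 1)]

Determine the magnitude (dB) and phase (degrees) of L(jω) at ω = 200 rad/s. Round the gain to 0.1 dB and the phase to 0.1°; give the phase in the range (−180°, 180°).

-12.2 dB, -78.7°

At ω = 200 rad/s:
pole (1 + j200·0.025) = 1 + j5 → |·| ≈ 5.099, ∠ ≈ 78.69°
|L| = 1.25 · 1 / (5.099) ≈ 0.24515
Gain = 20 log₁₀(0.24515) ≈ -12.21 dB
∠L = (0°) − (78.69°) = -78.69°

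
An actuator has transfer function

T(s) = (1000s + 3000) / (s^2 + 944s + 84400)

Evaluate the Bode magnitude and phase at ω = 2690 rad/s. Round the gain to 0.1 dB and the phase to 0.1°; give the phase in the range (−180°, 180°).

Substitute s = j2690:
Numerator: 1000(j2690) + 3000 = 3000 + j2690000
Denominator: (j2690)^2 + 944(j2690) + 84400 = -7151700 + j2539360
|N| = √(3000² + 2690000²) ≈ 2.69e+06, ∠N ≈ 89.94°
|D| = √(7151700² + 2539360²) ≈ 7.5891e+06, ∠D ≈ 160.45°
|T| = 2.69e+06 / 7.5891e+06 ≈ 0.35446
Gain = 20 log₁₀(0.35446) ≈ -9.01 dB
∠T = 89.94° − 160.45° = -70.51°

-9.0 dB, -70.5°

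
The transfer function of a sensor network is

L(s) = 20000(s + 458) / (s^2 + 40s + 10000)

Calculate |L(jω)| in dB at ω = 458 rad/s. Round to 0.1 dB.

36.2 dB

At s = jω = j458:
zero (s+458): 458 + j458 → |·| = √(458²+458²) = √419528 ≈ 647.71, ∠ = arctan(458/458) ≈ 45.00°
quadratic: (j458)² + 40·j458 + 10000 = -199764 + j18320 → |·| ≈ 2.006e+05, ∠ ≈ 174.76°
|L| = 20000 · 647.71 / 2.006e+05 ≈ 64.577
Gain = 20 log₁₀(64.577) ≈ 36.20 dB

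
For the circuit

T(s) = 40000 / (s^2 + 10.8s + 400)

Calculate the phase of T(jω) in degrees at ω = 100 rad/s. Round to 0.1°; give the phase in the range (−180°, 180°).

At s = jω = j100:
quadratic: (j100)² + 10.8·j100 + 400 = -9600 + j1080 → |·| ≈ 9660.6, ∠ ≈ 173.58°
∠T = 0.00° − 173.58° = -173.58°

-173.6°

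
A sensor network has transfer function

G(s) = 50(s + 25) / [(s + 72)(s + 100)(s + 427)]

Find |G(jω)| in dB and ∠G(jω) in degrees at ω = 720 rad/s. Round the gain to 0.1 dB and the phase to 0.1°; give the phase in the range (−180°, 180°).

-81.7 dB, -137.7°

At s = jω = j720:
zero (s+25): 25 + j720 → |·| = √(25²+720²) = √519025 ≈ 720.43, ∠ = arctan(720/25) ≈ 88.01°
pole (s+72): 72 + j720 → |·| = √(72²+720²) = √523584 ≈ 723.59, ∠ = arctan(720/72) ≈ 84.29°
pole (s+100): 100 + j720 → |·| = √(100²+720²) = √528400 ≈ 726.91, ∠ = arctan(720/100) ≈ 82.09°
pole (s+427): 427 + j720 → |·| = √(427²+720²) = √700729 ≈ 837.1, ∠ = arctan(720/427) ≈ 59.33°
|G| = 50 · 720.43 / 4.403e+08 ≈ 8.1811e-05
Gain = 20 log₁₀(8.1811e-05) ≈ -81.74 dB
∠G = 88.01° − 225.71° = -137.70°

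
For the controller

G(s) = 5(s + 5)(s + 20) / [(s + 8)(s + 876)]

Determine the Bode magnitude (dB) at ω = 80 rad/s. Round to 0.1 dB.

-6.6 dB

At s = jω = j80:
zero (s+5): 5 + j80 → |·| = √(5²+80²) = √6425 ≈ 80.156, ∠ = arctan(80/5) ≈ 86.42°
zero (s+20): 20 + j80 → |·| = √(20²+80²) = √6800 ≈ 82.462, ∠ = arctan(80/20) ≈ 75.96°
pole (s+8): 8 + j80 → |·| = √(8²+80²) = √6464 ≈ 80.399, ∠ = arctan(80/8) ≈ 84.29°
pole (s+876): 876 + j80 → |·| = √(876²+80²) = √773776 ≈ 879.65, ∠ = arctan(80/876) ≈ 5.22°
|G| = 5 · 6609.8 / 70723 ≈ 0.4673
Gain = 20 log₁₀(0.4673) ≈ -6.61 dB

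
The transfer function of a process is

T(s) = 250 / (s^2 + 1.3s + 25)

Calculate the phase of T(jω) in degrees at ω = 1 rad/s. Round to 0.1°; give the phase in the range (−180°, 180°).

At s = jω = j1:
quadratic: (j1)² + 1.3·j1 + 25 = 24 + j1.3 → |·| ≈ 24.035, ∠ ≈ 3.10°
∠T = 0.00° − 3.10° = -3.10°

-3.1°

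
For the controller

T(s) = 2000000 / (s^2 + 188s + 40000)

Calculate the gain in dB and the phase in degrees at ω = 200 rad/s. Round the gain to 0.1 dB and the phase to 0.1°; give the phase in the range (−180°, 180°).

At s = jω = j200:
quadratic: (j200)² + 188·j200 + 40000 = 0 + j37600 → |·| ≈ 37600, ∠ ≈ 90.00°
|T| = 2000000 / 37600 ≈ 53.191
Gain = 20 log₁₀(53.191) ≈ 34.52 dB
∠T = 0.00° − 90.00° = -90.00°

34.5 dB, -90.0°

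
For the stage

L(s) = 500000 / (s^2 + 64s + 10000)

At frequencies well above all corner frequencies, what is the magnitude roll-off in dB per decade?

-40 dB/decade

Each pole contributes −20 dB/decade at high frequency; each zero contributes +20 dB/decade.
Net: 0 zero(s) − 2 pole(s) → -40 dB/decade.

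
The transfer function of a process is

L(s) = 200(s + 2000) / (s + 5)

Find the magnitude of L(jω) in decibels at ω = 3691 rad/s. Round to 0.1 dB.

47.1 dB

At s = jω = j3691:
zero (s+2000): 2000 + j3691 → |·| = √(2000²+3691²) = √17623481 ≈ 4198, ∠ = arctan(3691/2000) ≈ 61.55°
pole (s+5): 5 + j3691 → |·| = √(5²+3691²) = √13623506 ≈ 3691, ∠ = arctan(3691/5) ≈ 89.92°
|L| = 200 · 4198 / 3691 ≈ 227.47
Gain = 20 log₁₀(227.47) ≈ 47.14 dB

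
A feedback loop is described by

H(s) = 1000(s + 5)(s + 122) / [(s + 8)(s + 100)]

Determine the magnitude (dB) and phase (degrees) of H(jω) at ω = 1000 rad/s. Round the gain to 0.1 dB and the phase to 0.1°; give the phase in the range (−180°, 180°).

At s = jω = j1000:
zero (s+5): 5 + j1000 → |·| = √(5²+1000²) = √1000025 ≈ 1000, ∠ = arctan(1000/5) ≈ 89.71°
zero (s+122): 122 + j1000 → |·| = √(122²+1000²) = √1014884 ≈ 1007.4, ∠ = arctan(1000/122) ≈ 83.04°
pole (s+8): 8 + j1000 → |·| = √(8²+1000²) = √1000064 ≈ 1000, ∠ = arctan(1000/8) ≈ 89.54°
pole (s+100): 100 + j1000 → |·| = √(100²+1000²) = √1010000 ≈ 1005, ∠ = arctan(1000/100) ≈ 84.29°
|H| = 1000 · 1.0074e+06 / 1.005e+06 ≈ 1002.4
Gain = 20 log₁₀(1002.4) ≈ 60.02 dB
∠H = 172.75° − 173.83° = -1.08°

60.0 dB, -1.1°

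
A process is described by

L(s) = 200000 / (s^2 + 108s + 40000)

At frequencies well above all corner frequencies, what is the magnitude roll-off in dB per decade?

Each pole contributes −20 dB/decade at high frequency; each zero contributes +20 dB/decade.
Net: 0 zero(s) − 2 pole(s) → -40 dB/decade.

-40 dB/decade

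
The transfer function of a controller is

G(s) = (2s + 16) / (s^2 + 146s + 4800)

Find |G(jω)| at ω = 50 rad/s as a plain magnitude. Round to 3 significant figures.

0.0132

Substitute s = j50:
Numerator: 2(j50) + 16 = 16 + j100
Denominator: (j50)^2 + 146(j50) + 4800 = 2300 + j7300
|N| = √(16² + 100²) ≈ 101.27, ∠N ≈ 80.91°
|D| = √(2300² + 7300²) ≈ 7653.8, ∠D ≈ 72.51°
|G| = 101.27 / 7653.8 ≈ 0.013231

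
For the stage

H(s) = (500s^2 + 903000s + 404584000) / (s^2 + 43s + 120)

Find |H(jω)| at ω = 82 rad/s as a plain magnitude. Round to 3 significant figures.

5.45e+04

Substitute s = j82:
Numerator: 500(j82)^2 + 903000(j82) + 404584000 = 401222000 + j74046000
Denominator: (j82)^2 + 43(j82) + 120 = -6604 + j3526
|N| = √(401222000² + 74046000²) ≈ 4.08e+08, ∠N ≈ 10.46°
|D| = √(6604² + 3526²) ≈ 7486.4, ∠D ≈ 151.90°
|H| = 4.08e+08 / 7486.4 ≈ 54499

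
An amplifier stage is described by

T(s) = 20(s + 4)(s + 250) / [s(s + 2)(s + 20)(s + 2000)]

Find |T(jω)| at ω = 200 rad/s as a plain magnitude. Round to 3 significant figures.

7.93e-05

At s = jω = j200:
zero (s+4): 4 + j200 → |·| = √(4²+200²) = √40016 ≈ 200.04, ∠ = arctan(200/4) ≈ 88.85°
zero (s+250): 250 + j200 → |·| = √(250²+200²) = √102500 ≈ 320.16, ∠ = arctan(200/250) ≈ 38.66°
pole (s+2): 2 + j200 → |·| = √(2²+200²) = √40004 ≈ 200.01, ∠ = arctan(200/2) ≈ 89.43°
pole (s+20): 20 + j200 → |·| = √(20²+200²) = √40400 ≈ 201, ∠ = arctan(200/20) ≈ 84.29°
pole (s+2000): 2000 + j200 → |·| = √(2000²+200²) = √4040000 ≈ 2010, ∠ = arctan(200/2000) ≈ 5.71°
pole at origin: |s| = 200, ∠ = 90.00° (in denominator)
|T| = 20 · 64045 / 1.6161e+10 ≈ 7.9259e-05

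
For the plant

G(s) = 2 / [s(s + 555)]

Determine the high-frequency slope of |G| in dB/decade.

-40 dB/decade

Each pole contributes −20 dB/decade at high frequency; each zero contributes +20 dB/decade.
Net: 0 zero(s) − 2 pole(s) → -40 dB/decade.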